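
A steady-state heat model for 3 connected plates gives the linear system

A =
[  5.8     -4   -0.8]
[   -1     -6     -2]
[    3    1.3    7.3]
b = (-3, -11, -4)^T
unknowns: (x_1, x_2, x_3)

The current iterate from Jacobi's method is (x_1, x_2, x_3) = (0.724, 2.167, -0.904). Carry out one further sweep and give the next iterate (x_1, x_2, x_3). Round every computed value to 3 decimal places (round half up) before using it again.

(0.853, 2.014, -1.231)

One sweep:
  x_1 = (-3 - (-4)·2.167 - (-0.8)·-0.904) / (5.8) = 0.853
  x_2 = (-11 - (-1)·0.724 - (-2)·-0.904) / (-6) = 2.014
  x_3 = (-4 - (3)·0.724 - (1.3)·2.167) / (7.3) = -1.231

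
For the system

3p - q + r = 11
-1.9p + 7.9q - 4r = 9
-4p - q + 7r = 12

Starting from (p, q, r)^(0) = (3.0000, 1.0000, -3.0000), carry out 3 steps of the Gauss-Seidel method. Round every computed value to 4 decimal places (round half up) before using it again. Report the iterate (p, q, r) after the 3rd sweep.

Iteration 1:
  p = (11 - (-1)·1.0000 - (1)·-3.0000) / (3) = 5.0000
  q = (9 - (-1.9)·5.0000 - (-4)·-3.0000) / (7.9) = 0.8228
  r = (12 - (-4)·5.0000 - (-1)·0.8228) / (7) = 4.6890
Iteration 2:
  p = (11 - (-1)·0.8228 - (1)·4.6890) / (3) = 2.3779
  q = (9 - (-1.9)·2.3779 - (-4)·4.6890) / (7.9) = 4.0853
  r = (12 - (-4)·2.3779 - (-1)·4.0853) / (7) = 3.6567
Iteration 3:
  p = (11 - (-1)·4.0853 - (1)·3.6567) / (3) = 3.8095
  q = (9 - (-1.9)·3.8095 - (-4)·3.6567) / (7.9) = 3.9069
  r = (12 - (-4)·3.8095 - (-1)·3.9069) / (7) = 4.4493

(3.8095, 3.9069, 4.4493)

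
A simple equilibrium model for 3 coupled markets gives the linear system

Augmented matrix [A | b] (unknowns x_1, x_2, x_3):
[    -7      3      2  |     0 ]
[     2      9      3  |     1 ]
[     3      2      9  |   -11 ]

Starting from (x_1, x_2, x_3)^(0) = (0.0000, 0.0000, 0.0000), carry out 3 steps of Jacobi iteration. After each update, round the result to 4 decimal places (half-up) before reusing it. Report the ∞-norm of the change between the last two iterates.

0.1676

Iteration 1:
  x_1 = (0 - (3)·0.0000 - (2)·0.0000) / (-7) = 0.0000
  x_2 = (1 - (2)·0.0000 - (3)·0.0000) / (9) = 0.1111
  x_3 = (-11 - (3)·0.0000 - (2)·0.0000) / (9) = -1.2222
Iteration 2:
  x_1 = (0 - (3)·0.1111 - (2)·-1.2222) / (-7) = -0.3016
  x_2 = (1 - (2)·0.0000 - (3)·-1.2222) / (9) = 0.5185
  x_3 = (-11 - (3)·0.0000 - (2)·0.1111) / (9) = -1.2469
Iteration 3:
  x_1 = (0 - (3)·0.5185 - (2)·-1.2469) / (-7) = -0.1340
  x_2 = (1 - (2)·-0.3016 - (3)·-1.2469) / (9) = 0.5938
  x_3 = (-11 - (3)·-0.3016 - (2)·0.5185) / (9) = -1.2369
Change: (0.1676, 0.0753, 0.0100) → max |·| = 0.1676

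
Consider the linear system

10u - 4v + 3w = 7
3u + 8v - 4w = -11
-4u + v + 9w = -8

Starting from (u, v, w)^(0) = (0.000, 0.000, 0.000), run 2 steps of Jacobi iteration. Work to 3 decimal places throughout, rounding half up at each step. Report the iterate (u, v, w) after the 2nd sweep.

Iteration 1:
  u = (7 - (-4)·0.000 - (3)·0.000) / (10) = 0.700
  v = (-11 - (3)·0.000 - (-4)·0.000) / (8) = -1.375
  w = (-8 - (-4)·0.000 - (1)·0.000) / (9) = -0.889
Iteration 2:
  u = (7 - (-4)·-1.375 - (3)·-0.889) / (10) = 0.417
  v = (-11 - (3)·0.700 - (-4)·-0.889) / (8) = -2.082
  w = (-8 - (-4)·0.700 - (1)·-1.375) / (9) = -0.425

(0.417, -2.082, -0.425)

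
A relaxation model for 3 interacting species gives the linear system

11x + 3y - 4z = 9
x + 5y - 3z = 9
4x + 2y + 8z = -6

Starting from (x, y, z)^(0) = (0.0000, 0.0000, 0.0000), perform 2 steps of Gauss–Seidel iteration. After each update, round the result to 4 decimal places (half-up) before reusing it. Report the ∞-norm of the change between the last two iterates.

Iteration 1:
  x = (9 - (3)·0.0000 - (-4)·0.0000) / (11) = 0.8182
  y = (9 - (1)·0.8182 - (-3)·0.0000) / (5) = 1.6364
  z = (-6 - (4)·0.8182 - (2)·1.6364) / (8) = -1.5682
Iteration 2:
  x = (9 - (3)·1.6364 - (-4)·-1.5682) / (11) = -0.1984
  y = (9 - (1)·-0.1984 - (-3)·-1.5682) / (5) = 0.8988
  z = (-6 - (4)·-0.1984 - (2)·0.8988) / (8) = -0.8755
Change: (-1.0166, -0.7376, 0.6927) → max |·| = 1.0166

1.0166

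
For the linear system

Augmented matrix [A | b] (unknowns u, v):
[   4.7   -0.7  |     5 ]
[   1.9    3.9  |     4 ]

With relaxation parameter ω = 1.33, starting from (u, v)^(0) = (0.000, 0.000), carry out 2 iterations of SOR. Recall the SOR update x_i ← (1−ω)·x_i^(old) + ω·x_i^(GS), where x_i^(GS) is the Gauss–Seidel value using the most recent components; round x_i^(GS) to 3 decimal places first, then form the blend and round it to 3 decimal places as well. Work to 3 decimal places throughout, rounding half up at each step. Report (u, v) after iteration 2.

Iteration 1:
  u: GS value = (5 - (-0.7)·0.000) / (4.7) = 1.064;  u ← (1−ω)·0.000 + ω·1.064 = 1.415
  v: GS value = (4 - (1.9)·1.415) / (3.9) = 0.336;  v ← (1−ω)·0.000 + ω·0.336 = 0.447
Iteration 2:
  u: GS value = (5 - (-0.7)·0.447) / (4.7) = 1.130;  u ← (1−ω)·1.415 + ω·1.130 = 1.036
  v: GS value = (4 - (1.9)·1.036) / (3.9) = 0.521;  v ← (1−ω)·0.447 + ω·0.521 = 0.545

(1.036, 0.545)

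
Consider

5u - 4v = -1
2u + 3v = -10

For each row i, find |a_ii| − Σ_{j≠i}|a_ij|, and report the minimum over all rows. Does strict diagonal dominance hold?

1

row 1: |5| − (4) = 1
row 2: |3| − (2) = 1
minimum over rows = 1 → strictly diagonally dominant (convergence guaranteed)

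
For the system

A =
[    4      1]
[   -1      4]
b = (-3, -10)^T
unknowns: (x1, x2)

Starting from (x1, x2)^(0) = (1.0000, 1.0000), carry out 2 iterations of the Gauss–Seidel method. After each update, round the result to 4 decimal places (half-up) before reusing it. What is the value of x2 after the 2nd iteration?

Iteration 1:
  x1 = (-3 - (1)·1.0000) / (4) = -1.0000
  x2 = (-10 - (-1)·-1.0000) / (4) = -2.7500
Iteration 2:
  x1 = (-3 - (1)·-2.7500) / (4) = -0.0625
  x2 = (-10 - (-1)·-0.0625) / (4) = -2.5156

-2.5156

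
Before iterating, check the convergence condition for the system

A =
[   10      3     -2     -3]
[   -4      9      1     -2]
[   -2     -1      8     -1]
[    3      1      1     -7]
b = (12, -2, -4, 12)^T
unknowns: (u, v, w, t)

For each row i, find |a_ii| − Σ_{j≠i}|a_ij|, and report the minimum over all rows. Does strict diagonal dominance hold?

row 1: |10| − (3+2+3) = 2
row 2: |9| − (4+1+2) = 2
row 3: |8| − (2+1+1) = 4
row 4: |-7| − (3+1+1) = 2
minimum over rows = 2 → strictly diagonally dominant (convergence guaranteed)

2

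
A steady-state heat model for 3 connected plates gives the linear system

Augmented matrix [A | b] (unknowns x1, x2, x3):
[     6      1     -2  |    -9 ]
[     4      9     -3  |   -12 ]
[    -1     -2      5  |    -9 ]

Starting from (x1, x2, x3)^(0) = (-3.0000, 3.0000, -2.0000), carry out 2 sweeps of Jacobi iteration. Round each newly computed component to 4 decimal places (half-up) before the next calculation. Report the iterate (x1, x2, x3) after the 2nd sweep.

Iteration 1:
  x1 = (-9 - (1)·3.0000 - (-2)·-2.0000) / (6) = -2.6667
  x2 = (-12 - (4)·-3.0000 - (-3)·-2.0000) / (9) = -0.6667
  x3 = (-9 - (-1)·-3.0000 - (-2)·3.0000) / (5) = -1.2000
Iteration 2:
  x1 = (-9 - (1)·-0.6667 - (-2)·-1.2000) / (6) = -1.7889
  x2 = (-12 - (4)·-2.6667 - (-3)·-1.2000) / (9) = -0.5481
  x3 = (-9 - (-1)·-2.6667 - (-2)·-0.6667) / (5) = -2.6000

(-1.7889, -0.5481, -2.6000)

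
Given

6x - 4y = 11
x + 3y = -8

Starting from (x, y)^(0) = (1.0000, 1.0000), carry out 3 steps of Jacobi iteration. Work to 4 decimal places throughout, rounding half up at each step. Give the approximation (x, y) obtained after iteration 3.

(-0.5000, -2.6111)

Iteration 1:
  x = (11 - (-4)·1.0000) / (6) = 2.5000
  y = (-8 - (1)·1.0000) / (3) = -3.0000
Iteration 2:
  x = (11 - (-4)·-3.0000) / (6) = -0.1667
  y = (-8 - (1)·2.5000) / (3) = -3.5000
Iteration 3:
  x = (11 - (-4)·-3.5000) / (6) = -0.5000
  y = (-8 - (1)·-0.1667) / (3) = -2.6111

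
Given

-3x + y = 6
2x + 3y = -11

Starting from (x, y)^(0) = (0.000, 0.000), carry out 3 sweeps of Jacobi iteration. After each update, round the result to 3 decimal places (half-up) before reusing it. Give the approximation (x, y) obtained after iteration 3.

(-2.778, -1.519)

Iteration 1:
  x = (6 - (1)·0.000) / (-3) = -2.000
  y = (-11 - (2)·0.000) / (3) = -3.667
Iteration 2:
  x = (6 - (1)·-3.667) / (-3) = -3.222
  y = (-11 - (2)·-2.000) / (3) = -2.333
Iteration 3:
  x = (6 - (1)·-2.333) / (-3) = -2.778
  y = (-11 - (2)·-3.222) / (3) = -1.519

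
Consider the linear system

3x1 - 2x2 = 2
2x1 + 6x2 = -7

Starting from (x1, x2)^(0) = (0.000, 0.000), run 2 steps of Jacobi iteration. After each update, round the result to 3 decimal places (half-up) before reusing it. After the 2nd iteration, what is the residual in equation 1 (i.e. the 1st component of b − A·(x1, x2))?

-0.445

Iteration 1:
  x1 = (2 - (-2)·0.000) / (3) = 0.667
  x2 = (-7 - (2)·0.000) / (6) = -1.167
Iteration 2:
  x1 = (2 - (-2)·-1.167) / (3) = -0.111
  x2 = (-7 - (2)·0.667) / (6) = -1.389
Residual b − A·x = (-0.445, 1.556)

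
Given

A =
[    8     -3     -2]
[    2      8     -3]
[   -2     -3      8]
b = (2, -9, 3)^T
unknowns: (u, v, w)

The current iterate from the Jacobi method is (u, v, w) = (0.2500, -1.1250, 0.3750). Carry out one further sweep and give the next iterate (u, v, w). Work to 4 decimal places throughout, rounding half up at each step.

(-0.0781, -1.0469, 0.0156)

One sweep:
  u = (2 - (-3)·-1.1250 - (-2)·0.3750) / (8) = -0.0781
  v = (-9 - (2)·0.2500 - (-3)·0.3750) / (8) = -1.0469
  w = (3 - (-2)·0.2500 - (-3)·-1.1250) / (8) = 0.0156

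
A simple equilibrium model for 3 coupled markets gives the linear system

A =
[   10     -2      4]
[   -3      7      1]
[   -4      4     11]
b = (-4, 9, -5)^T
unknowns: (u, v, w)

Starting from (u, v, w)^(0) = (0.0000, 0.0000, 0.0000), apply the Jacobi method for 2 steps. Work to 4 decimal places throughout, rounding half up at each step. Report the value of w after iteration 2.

-1.0675

Iteration 1:
  u = (-4 - (-2)·0.0000 - (4)·0.0000) / (10) = -0.4000
  v = (9 - (-3)·0.0000 - (1)·0.0000) / (7) = 1.2857
  w = (-5 - (-4)·0.0000 - (4)·0.0000) / (11) = -0.4545
Iteration 2:
  u = (-4 - (-2)·1.2857 - (4)·-0.4545) / (10) = 0.0389
  v = (9 - (-3)·-0.4000 - (1)·-0.4545) / (7) = 1.1792
  w = (-5 - (-4)·-0.4000 - (4)·1.2857) / (11) = -1.0675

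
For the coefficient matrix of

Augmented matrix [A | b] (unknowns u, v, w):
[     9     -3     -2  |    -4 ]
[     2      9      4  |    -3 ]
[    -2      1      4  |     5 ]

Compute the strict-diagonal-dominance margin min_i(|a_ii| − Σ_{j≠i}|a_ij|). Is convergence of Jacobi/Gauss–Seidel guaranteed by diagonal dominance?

1

row 1: |9| − (3+2) = 4
row 2: |9| − (2+4) = 3
row 3: |4| − (2+1) = 1
minimum over rows = 1 → strictly diagonally dominant (convergence guaranteed)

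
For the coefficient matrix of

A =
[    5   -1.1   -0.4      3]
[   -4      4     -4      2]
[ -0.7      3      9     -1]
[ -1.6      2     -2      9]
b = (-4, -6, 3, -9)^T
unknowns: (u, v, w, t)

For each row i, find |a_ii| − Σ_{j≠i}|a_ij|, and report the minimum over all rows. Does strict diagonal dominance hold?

-6

row 1: |5| − (1.1+0.4+3) = 0.5
row 2: |4| − (4+4+2) = -6
row 3: |9| − (0.7+3+1) = 4.3
row 4: |9| − (1.6+2+2) = 3.4
minimum over rows = -6 → not strictly diagonally dominant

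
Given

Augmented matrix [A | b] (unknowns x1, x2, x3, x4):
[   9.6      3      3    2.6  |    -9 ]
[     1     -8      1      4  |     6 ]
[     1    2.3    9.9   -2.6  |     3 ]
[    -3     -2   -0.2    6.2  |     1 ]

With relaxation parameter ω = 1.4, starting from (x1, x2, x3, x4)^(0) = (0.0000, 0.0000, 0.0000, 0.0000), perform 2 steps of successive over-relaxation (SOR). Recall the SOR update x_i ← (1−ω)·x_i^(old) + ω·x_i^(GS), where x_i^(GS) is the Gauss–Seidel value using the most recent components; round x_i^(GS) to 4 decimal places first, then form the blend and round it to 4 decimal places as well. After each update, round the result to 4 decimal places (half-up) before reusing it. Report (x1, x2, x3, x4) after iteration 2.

Iteration 1:
  x1: GS value = (-9 - (3)·0.0000 - (3)·0.0000 - (2.6)·0.0000) / (9.6) = -0.9375;  x1 ← (1−ω)·0.0000 + ω·-0.9375 = -1.3125
  x2: GS value = (6 - (1)·-1.3125 - (1)·0.0000 - (4)·0.0000) / (-8) = -0.9141;  x2 ← (1−ω)·0.0000 + ω·-0.9141 = -1.2797
  x3: GS value = (3 - (1)·-1.3125 - (2.3)·-1.2797 - (-2.6)·0.0000) / (9.9) = 0.7329;  x3 ← (1−ω)·0.0000 + ω·0.7329 = 1.0261
  x4: GS value = (1 - (-3)·-1.3125 - (-2)·-1.2797 - (-0.2)·1.0261) / (6.2) = -0.8535;  x4 ← (1−ω)·0.0000 + ω·-0.8535 = -1.1949
Iteration 2:
  x1: GS value = (-9 - (3)·-1.2797 - (3)·1.0261 - (2.6)·-1.1949) / (9.6) = -0.5346;  x1 ← (1−ω)·-1.3125 + ω·-0.5346 = -0.2234
  x2: GS value = (6 - (1)·-0.2234 - (1)·1.0261 - (4)·-1.1949) / (-8) = -1.2471;  x2 ← (1−ω)·-1.2797 + ω·-1.2471 = -1.2341
  x3: GS value = (3 - (1)·-0.2234 - (2.3)·-1.2341 - (-2.6)·-1.1949) / (9.9) = 0.2985;  x3 ← (1−ω)·1.0261 + ω·0.2985 = 0.0075
  x4: GS value = (1 - (-3)·-0.2234 - (-2)·-1.2341 - (-0.2)·0.0075) / (6.2) = -0.3447;  x4 ← (1−ω)·-1.1949 + ω·-0.3447 = -0.0046

(-0.2234, -1.2341, 0.0075, -0.0046)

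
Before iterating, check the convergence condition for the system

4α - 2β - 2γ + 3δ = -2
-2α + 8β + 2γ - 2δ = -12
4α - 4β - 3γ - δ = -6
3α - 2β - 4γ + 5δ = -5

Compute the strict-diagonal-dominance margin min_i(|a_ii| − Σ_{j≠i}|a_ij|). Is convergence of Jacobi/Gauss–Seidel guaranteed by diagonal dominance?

row 1: |4| − (2+2+3) = -3
row 2: |8| − (2+2+2) = 2
row 3: |-3| − (4+4+1) = -6
row 4: |5| − (3+2+4) = -4
minimum over rows = -6 → not strictly diagonally dominant

-6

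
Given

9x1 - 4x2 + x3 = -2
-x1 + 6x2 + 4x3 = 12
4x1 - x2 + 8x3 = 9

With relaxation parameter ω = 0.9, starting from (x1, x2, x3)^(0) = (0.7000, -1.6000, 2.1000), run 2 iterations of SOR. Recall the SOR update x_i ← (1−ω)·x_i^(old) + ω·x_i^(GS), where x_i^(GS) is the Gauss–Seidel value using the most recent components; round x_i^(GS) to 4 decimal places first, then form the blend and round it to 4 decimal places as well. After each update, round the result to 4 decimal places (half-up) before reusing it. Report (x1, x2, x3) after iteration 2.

(-0.3738, 0.7534, 1.4345)

Iteration 1:
  x1: GS value = (-2 - (-4)·-1.6000 - (1)·2.1000) / (9) = -1.1667;  x1 ← (1−ω)·0.7000 + ω·-1.1667 = -0.9800
  x2: GS value = (12 - (-1)·-0.9800 - (4)·2.1000) / (6) = 0.4367;  x2 ← (1−ω)·-1.6000 + ω·0.4367 = 0.2330
  x3: GS value = (9 - (4)·-0.9800 - (-1)·0.2330) / (8) = 1.6441;  x3 ← (1−ω)·2.1000 + ω·1.6441 = 1.6897
Iteration 2:
  x1: GS value = (-2 - (-4)·0.2330 - (1)·1.6897) / (9) = -0.3064;  x1 ← (1−ω)·-0.9800 + ω·-0.3064 = -0.3738
  x2: GS value = (12 - (-1)·-0.3738 - (4)·1.6897) / (6) = 0.8112;  x2 ← (1−ω)·0.2330 + ω·0.8112 = 0.7534
  x3: GS value = (9 - (4)·-0.3738 - (-1)·0.7534) / (8) = 1.4061;  x3 ← (1−ω)·1.6897 + ω·1.4061 = 1.4345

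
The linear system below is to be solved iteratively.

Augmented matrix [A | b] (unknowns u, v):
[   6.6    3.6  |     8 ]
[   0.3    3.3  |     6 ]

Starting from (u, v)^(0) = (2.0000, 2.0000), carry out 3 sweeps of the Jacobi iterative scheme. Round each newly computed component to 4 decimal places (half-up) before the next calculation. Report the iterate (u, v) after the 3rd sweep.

Iteration 1:
  u = (8 - (3.6)·2.0000) / (6.6) = 0.1212
  v = (6 - (0.3)·2.0000) / (3.3) = 1.6364
Iteration 2:
  u = (8 - (3.6)·1.6364) / (6.6) = 0.3195
  v = (6 - (0.3)·0.1212) / (3.3) = 1.8072
Iteration 3:
  u = (8 - (3.6)·1.8072) / (6.6) = 0.2264
  v = (6 - (0.3)·0.3195) / (3.3) = 1.7891

(0.2264, 1.7891)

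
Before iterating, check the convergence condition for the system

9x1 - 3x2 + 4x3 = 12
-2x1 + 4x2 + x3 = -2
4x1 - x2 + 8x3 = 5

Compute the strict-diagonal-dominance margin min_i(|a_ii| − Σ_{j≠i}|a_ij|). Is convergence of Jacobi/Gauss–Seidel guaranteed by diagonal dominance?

1

row 1: |9| − (3+4) = 2
row 2: |4| − (2+1) = 1
row 3: |8| − (4+1) = 3
minimum over rows = 1 → strictly diagonally dominant (convergence guaranteed)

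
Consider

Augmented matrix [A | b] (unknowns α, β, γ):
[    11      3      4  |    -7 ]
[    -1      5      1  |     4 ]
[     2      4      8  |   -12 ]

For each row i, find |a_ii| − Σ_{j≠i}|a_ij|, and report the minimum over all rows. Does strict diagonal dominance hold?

2

row 1: |11| − (3+4) = 4
row 2: |5| − (1+1) = 3
row 3: |8| − (2+4) = 2
minimum over rows = 2 → strictly diagonally dominant (convergence guaranteed)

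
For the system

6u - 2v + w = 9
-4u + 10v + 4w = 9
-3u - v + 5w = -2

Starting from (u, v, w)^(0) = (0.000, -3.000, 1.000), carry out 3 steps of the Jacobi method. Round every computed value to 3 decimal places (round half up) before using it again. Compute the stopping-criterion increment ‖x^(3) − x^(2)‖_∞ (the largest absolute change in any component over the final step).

1.086

Iteration 1:
  u = (9 - (-2)·-3.000 - (1)·1.000) / (6) = 0.333
  v = (9 - (-4)·0.000 - (4)·1.000) / (10) = 0.500
  w = (-2 - (-3)·0.000 - (-1)·-3.000) / (5) = -1.000
Iteration 2:
  u = (9 - (-2)·0.500 - (1)·-1.000) / (6) = 1.833
  v = (9 - (-4)·0.333 - (4)·-1.000) / (10) = 1.433
  w = (-2 - (-3)·0.333 - (-1)·0.500) / (5) = -0.100
Iteration 3:
  u = (9 - (-2)·1.433 - (1)·-0.100) / (6) = 1.994
  v = (9 - (-4)·1.833 - (4)·-0.100) / (10) = 1.673
  w = (-2 - (-3)·1.833 - (-1)·1.433) / (5) = 0.986
Change: (0.161, 0.240, 1.086) → max |·| = 1.086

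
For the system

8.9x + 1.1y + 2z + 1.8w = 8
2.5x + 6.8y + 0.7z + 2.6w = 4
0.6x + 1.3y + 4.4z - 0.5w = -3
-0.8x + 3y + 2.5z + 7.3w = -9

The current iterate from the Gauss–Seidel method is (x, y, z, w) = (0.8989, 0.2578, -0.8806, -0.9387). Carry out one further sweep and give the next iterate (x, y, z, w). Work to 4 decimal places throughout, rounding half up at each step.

One sweep:
  x = (8 - (1.1)·0.2578 - (2)·-0.8806 - (1.8)·-0.9387) / (8.9) = 1.2548
  y = (4 - (2.5)·1.2548 - (0.7)·-0.8806 - (2.6)·-0.9387) / (6.8) = 0.5765
  z = (-3 - (0.6)·1.2548 - (1.3)·0.5765 - (-0.5)·-0.9387) / (4.4) = -1.1299
  w = (-9 - (-0.8)·1.2548 - (3)·0.5765 - (2.5)·-1.1299) / (7.3) = -0.9453

(1.2548, 0.5765, -1.1299, -0.9453)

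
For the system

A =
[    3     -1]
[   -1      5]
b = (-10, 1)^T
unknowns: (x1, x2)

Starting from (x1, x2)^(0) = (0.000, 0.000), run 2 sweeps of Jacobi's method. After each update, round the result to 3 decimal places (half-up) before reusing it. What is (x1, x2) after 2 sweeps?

Iteration 1:
  x1 = (-10 - (-1)·0.000) / (3) = -3.333
  x2 = (1 - (-1)·0.000) / (5) = 0.200
Iteration 2:
  x1 = (-10 - (-1)·0.200) / (3) = -3.267
  x2 = (1 - (-1)·-3.333) / (5) = -0.467

(-3.267, -0.467)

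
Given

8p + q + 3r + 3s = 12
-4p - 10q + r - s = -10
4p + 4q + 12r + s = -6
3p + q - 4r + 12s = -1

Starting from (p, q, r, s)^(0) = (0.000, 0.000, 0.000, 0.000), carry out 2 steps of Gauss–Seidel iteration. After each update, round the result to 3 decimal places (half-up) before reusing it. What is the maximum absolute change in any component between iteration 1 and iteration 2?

0.701

Iteration 1:
  p = (12 - (1)·0.000 - (3)·0.000 - (3)·0.000) / (8) = 1.500
  q = (-10 - (-4)·1.500 - (1)·0.000 - (-1)·0.000) / (-10) = 0.400
  r = (-6 - (4)·1.500 - (4)·0.400 - (1)·0.000) / (12) = -1.133
  s = (-1 - (3)·1.500 - (1)·0.400 - (-4)·-1.133) / (12) = -0.869
Iteration 2:
  p = (12 - (1)·0.400 - (3)·-1.133 - (3)·-0.869) / (8) = 2.201
  q = (-10 - (-4)·2.201 - (1)·-1.133 - (-1)·-0.869) / (-10) = 0.093
  r = (-6 - (4)·2.201 - (4)·0.093 - (1)·-0.869) / (12) = -1.192
  s = (-1 - (3)·2.201 - (1)·0.093 - (-4)·-1.192) / (12) = -1.039
Change: (0.701, -0.307, -0.059, -0.170) → max |·| = 0.701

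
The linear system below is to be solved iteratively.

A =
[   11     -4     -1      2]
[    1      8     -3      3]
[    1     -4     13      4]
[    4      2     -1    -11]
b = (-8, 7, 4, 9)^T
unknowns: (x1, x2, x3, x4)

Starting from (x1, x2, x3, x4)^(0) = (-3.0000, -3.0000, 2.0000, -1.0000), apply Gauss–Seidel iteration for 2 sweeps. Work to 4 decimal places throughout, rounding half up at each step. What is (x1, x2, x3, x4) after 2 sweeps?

(0.3892, 1.7549, 1.1493, -0.4621)

Iteration 1:
  x1 = (-8 - (-4)·-3.0000 - (-1)·2.0000 - (2)·-1.0000) / (11) = -1.4545
  x2 = (7 - (1)·-1.4545 - (-3)·2.0000 - (3)·-1.0000) / (8) = 2.1818
  x3 = (4 - (1)·-1.4545 - (-4)·2.1818 - (4)·-1.0000) / (13) = 1.3986
  x4 = (9 - (4)·-1.4545 - (2)·2.1818 - (-1)·1.3986) / (-11) = -1.0775
Iteration 2:
  x1 = (-8 - (-4)·2.1818 - (-1)·1.3986 - (2)·-1.0775) / (11) = 0.3892
  x2 = (7 - (1)·0.3892 - (-3)·1.3986 - (3)·-1.0775) / (8) = 1.7549
  x3 = (4 - (1)·0.3892 - (-4)·1.7549 - (4)·-1.0775) / (13) = 1.1493
  x4 = (9 - (4)·0.3892 - (2)·1.7549 - (-1)·1.1493) / (-11) = -0.4621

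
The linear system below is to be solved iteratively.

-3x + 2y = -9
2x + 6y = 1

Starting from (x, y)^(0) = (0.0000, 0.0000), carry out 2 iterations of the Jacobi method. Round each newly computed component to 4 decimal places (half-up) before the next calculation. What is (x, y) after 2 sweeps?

Iteration 1:
  x = (-9 - (2)·0.0000) / (-3) = 3.0000
  y = (1 - (2)·0.0000) / (6) = 0.1667
Iteration 2:
  x = (-9 - (2)·0.1667) / (-3) = 3.1111
  y = (1 - (2)·3.0000) / (6) = -0.8333

(3.1111, -0.8333)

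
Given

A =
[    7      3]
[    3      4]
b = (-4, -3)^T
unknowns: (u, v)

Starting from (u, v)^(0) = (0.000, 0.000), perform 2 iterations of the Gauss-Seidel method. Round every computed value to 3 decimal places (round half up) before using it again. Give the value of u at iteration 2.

-0.433

Iteration 1:
  u = (-4 - (3)·0.000) / (7) = -0.571
  v = (-3 - (3)·-0.571) / (4) = -0.322
Iteration 2:
  u = (-4 - (3)·-0.322) / (7) = -0.433
  v = (-3 - (3)·-0.433) / (4) = -0.425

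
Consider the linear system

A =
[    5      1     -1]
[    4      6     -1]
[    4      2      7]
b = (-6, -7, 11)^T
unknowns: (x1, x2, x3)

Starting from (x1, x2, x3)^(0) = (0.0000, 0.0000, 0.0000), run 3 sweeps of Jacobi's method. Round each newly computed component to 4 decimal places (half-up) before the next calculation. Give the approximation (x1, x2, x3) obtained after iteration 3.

Iteration 1:
  x1 = (-6 - (1)·0.0000 - (-1)·0.0000) / (5) = -1.2000
  x2 = (-7 - (4)·0.0000 - (-1)·0.0000) / (6) = -1.1667
  x3 = (11 - (4)·0.0000 - (2)·0.0000) / (7) = 1.5714
Iteration 2:
  x1 = (-6 - (1)·-1.1667 - (-1)·1.5714) / (5) = -0.6524
  x2 = (-7 - (4)·-1.2000 - (-1)·1.5714) / (6) = -0.1048
  x3 = (11 - (4)·-1.2000 - (2)·-1.1667) / (7) = 2.5905
Iteration 3:
  x1 = (-6 - (1)·-0.1048 - (-1)·2.5905) / (5) = -0.6609
  x2 = (-7 - (4)·-0.6524 - (-1)·2.5905) / (6) = -0.3000
  x3 = (11 - (4)·-0.6524 - (2)·-0.1048) / (7) = 1.9742

(-0.6609, -0.3000, 1.9742)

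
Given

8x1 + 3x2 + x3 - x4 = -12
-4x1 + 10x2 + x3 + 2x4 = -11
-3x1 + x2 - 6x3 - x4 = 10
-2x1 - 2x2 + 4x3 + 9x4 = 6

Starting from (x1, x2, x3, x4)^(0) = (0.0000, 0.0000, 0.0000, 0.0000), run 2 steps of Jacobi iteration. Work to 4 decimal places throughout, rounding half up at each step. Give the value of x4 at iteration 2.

0.8296

Iteration 1:
  x1 = (-12 - (3)·0.0000 - (1)·0.0000 - (-1)·0.0000) / (8) = -1.5000
  x2 = (-11 - (-4)·0.0000 - (1)·0.0000 - (2)·0.0000) / (10) = -1.1000
  x3 = (10 - (-3)·0.0000 - (1)·0.0000 - (-1)·0.0000) / (-6) = -1.6667
  x4 = (6 - (-2)·0.0000 - (-2)·0.0000 - (4)·0.0000) / (9) = 0.6667
Iteration 2:
  x1 = (-12 - (3)·-1.1000 - (1)·-1.6667 - (-1)·0.6667) / (8) = -0.7958
  x2 = (-11 - (-4)·-1.5000 - (1)·-1.6667 - (2)·0.6667) / (10) = -1.6667
  x3 = (10 - (-3)·-1.5000 - (1)·-1.1000 - (-1)·0.6667) / (-6) = -1.2111
  x4 = (6 - (-2)·-1.5000 - (-2)·-1.1000 - (4)·-1.6667) / (9) = 0.8296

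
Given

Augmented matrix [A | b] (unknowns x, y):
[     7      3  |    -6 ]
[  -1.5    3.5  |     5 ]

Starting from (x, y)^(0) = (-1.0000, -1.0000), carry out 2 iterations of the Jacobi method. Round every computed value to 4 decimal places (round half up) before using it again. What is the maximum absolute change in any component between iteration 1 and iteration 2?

0.8571

Iteration 1:
  x = (-6 - (3)·-1.0000) / (7) = -0.4286
  y = (5 - (-1.5)·-1.0000) / (3.5) = 1.0000
Iteration 2:
  x = (-6 - (3)·1.0000) / (7) = -1.2857
  y = (5 - (-1.5)·-0.4286) / (3.5) = 1.2449
Change: (-0.8571, 0.2449) → max |·| = 0.8571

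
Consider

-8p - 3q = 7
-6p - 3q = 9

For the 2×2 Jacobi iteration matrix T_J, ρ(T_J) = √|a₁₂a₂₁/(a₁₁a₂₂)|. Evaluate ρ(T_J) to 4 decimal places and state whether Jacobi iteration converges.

0.8660

a₁₂a₂₁/(a₁₁a₂₂) = (-3)·(-6) / ((-8)·(-3)) = 0.750000
ρ = √|0.750000| = √0.750000 = 0.8660
ρ < 1, so Jacobi converges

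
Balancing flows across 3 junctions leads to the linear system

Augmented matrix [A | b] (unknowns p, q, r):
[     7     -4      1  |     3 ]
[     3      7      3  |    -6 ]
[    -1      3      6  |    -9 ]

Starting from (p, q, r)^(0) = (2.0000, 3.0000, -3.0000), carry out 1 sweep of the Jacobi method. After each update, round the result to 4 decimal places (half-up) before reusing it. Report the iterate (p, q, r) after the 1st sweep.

Iteration 1:
  p = (3 - (-4)·3.0000 - (1)·-3.0000) / (7) = 2.5714
  q = (-6 - (3)·2.0000 - (3)·-3.0000) / (7) = -0.4286
  r = (-9 - (-1)·2.0000 - (3)·3.0000) / (6) = -2.6667

(2.5714, -0.4286, -2.6667)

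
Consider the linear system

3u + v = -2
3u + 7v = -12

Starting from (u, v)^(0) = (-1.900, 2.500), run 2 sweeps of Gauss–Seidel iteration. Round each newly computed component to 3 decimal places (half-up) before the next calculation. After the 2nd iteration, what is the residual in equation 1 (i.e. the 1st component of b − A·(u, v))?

Iteration 1:
  u = (-2 - (1)·2.500) / (3) = -1.500
  v = (-12 - (3)·-1.500) / (7) = -1.071
Iteration 2:
  u = (-2 - (1)·-1.071) / (3) = -0.310
  v = (-12 - (3)·-0.310) / (7) = -1.581
Residual b − A·x = (0.511, -0.003)

0.511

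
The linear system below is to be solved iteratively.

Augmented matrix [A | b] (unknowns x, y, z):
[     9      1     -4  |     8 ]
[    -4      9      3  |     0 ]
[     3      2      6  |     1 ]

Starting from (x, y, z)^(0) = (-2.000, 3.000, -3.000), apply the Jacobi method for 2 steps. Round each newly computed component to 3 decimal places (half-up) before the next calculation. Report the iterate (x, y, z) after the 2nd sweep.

(0.951, -0.401, 0.519)

Iteration 1:
  x = (8 - (1)·3.000 - (-4)·-3.000) / (9) = -0.778
  y = (0 - (-4)·-2.000 - (3)·-3.000) / (9) = 0.111
  z = (1 - (3)·-2.000 - (2)·3.000) / (6) = 0.167
Iteration 2:
  x = (8 - (1)·0.111 - (-4)·0.167) / (9) = 0.951
  y = (0 - (-4)·-0.778 - (3)·0.167) / (9) = -0.401
  z = (1 - (3)·-0.778 - (2)·0.111) / (6) = 0.519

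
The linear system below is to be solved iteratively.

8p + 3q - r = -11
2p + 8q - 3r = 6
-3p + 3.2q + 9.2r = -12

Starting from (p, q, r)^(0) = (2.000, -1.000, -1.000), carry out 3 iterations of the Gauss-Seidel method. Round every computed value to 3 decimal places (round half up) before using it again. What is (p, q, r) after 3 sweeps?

(-1.824, 0.424, -2.047)

Iteration 1:
  p = (-11 - (3)·-1.000 - (-1)·-1.000) / (8) = -1.125
  q = (6 - (2)·-1.125 - (-3)·-1.000) / (8) = 0.656
  r = (-12 - (-3)·-1.125 - (3.2)·0.656) / (9.2) = -1.899
Iteration 2:
  p = (-11 - (3)·0.656 - (-1)·-1.899) / (8) = -1.858
  q = (6 - (2)·-1.858 - (-3)·-1.899) / (8) = 0.502
  r = (-12 - (-3)·-1.858 - (3.2)·0.502) / (9.2) = -2.085
Iteration 3:
  p = (-11 - (3)·0.502 - (-1)·-2.085) / (8) = -1.824
  q = (6 - (2)·-1.824 - (-3)·-2.085) / (8) = 0.424
  r = (-12 - (-3)·-1.824 - (3.2)·0.424) / (9.2) = -2.047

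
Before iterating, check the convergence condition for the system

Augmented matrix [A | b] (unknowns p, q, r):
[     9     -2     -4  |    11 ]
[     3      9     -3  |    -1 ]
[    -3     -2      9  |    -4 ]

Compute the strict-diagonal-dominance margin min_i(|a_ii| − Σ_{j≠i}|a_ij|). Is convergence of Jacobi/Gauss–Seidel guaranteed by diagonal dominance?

3

row 1: |9| − (2+4) = 3
row 2: |9| − (3+3) = 3
row 3: |9| − (3+2) = 4
minimum over rows = 3 → strictly diagonally dominant (convergence guaranteed)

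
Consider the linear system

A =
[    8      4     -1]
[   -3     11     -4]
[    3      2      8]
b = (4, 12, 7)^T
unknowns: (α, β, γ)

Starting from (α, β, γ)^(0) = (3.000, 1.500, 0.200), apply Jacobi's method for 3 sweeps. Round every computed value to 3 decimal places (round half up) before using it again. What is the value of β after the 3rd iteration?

1.104

Iteration 1:
  α = (4 - (4)·1.500 - (-1)·0.200) / (8) = -0.225
  β = (12 - (-3)·3.000 - (-4)·0.200) / (11) = 1.982
  γ = (7 - (3)·3.000 - (2)·1.500) / (8) = -0.625
Iteration 2:
  α = (4 - (4)·1.982 - (-1)·-0.625) / (8) = -0.569
  β = (12 - (-3)·-0.225 - (-4)·-0.625) / (11) = 0.802
  γ = (7 - (3)·-0.225 - (2)·1.982) / (8) = 0.464
Iteration 3:
  α = (4 - (4)·0.802 - (-1)·0.464) / (8) = 0.157
  β = (12 - (-3)·-0.569 - (-4)·0.464) / (11) = 1.104
  γ = (7 - (3)·-0.569 - (2)·0.802) / (8) = 0.888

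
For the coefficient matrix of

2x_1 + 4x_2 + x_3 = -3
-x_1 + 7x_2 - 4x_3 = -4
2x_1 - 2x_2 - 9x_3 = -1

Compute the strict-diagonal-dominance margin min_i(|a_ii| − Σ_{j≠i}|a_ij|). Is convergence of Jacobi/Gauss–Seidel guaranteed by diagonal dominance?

-3

row 1: |2| − (4+1) = -3
row 2: |7| − (1+4) = 2
row 3: |-9| − (2+2) = 5
minimum over rows = -3 → not strictly diagonally dominant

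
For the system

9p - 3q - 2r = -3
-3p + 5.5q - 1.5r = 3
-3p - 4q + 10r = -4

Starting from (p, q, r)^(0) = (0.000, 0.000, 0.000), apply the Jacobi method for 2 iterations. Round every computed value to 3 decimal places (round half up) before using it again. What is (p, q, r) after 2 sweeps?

Iteration 1:
  p = (-3 - (-3)·0.000 - (-2)·0.000) / (9) = -0.333
  q = (3 - (-3)·0.000 - (-1.5)·0.000) / (5.5) = 0.545
  r = (-4 - (-3)·0.000 - (-4)·0.000) / (10) = -0.400
Iteration 2:
  p = (-3 - (-3)·0.545 - (-2)·-0.400) / (9) = -0.241
  q = (3 - (-3)·-0.333 - (-1.5)·-0.400) / (5.5) = 0.255
  r = (-4 - (-3)·-0.333 - (-4)·0.545) / (10) = -0.282

(-0.241, 0.255, -0.282)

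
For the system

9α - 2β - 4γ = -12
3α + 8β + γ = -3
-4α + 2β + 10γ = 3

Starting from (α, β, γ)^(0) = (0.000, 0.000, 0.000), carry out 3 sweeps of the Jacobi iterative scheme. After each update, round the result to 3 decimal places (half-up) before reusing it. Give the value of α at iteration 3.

-1.384

Iteration 1:
  α = (-12 - (-2)·0.000 - (-4)·0.000) / (9) = -1.333
  β = (-3 - (3)·0.000 - (1)·0.000) / (8) = -0.375
  γ = (3 - (-4)·0.000 - (2)·0.000) / (10) = 0.300
Iteration 2:
  α = (-12 - (-2)·-0.375 - (-4)·0.300) / (9) = -1.283
  β = (-3 - (3)·-1.333 - (1)·0.300) / (8) = 0.087
  γ = (3 - (-4)·-1.333 - (2)·-0.375) / (10) = -0.158
Iteration 3:
  α = (-12 - (-2)·0.087 - (-4)·-0.158) / (9) = -1.384
  β = (-3 - (3)·-1.283 - (1)·-0.158) / (8) = 0.126
  γ = (3 - (-4)·-1.283 - (2)·0.087) / (10) = -0.231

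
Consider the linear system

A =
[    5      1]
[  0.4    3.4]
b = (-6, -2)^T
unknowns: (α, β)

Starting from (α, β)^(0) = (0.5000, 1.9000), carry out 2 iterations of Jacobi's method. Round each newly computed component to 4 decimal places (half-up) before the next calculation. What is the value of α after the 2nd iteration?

Iteration 1:
  α = (-6 - (1)·1.9000) / (5) = -1.5800
  β = (-2 - (0.4)·0.5000) / (3.4) = -0.6471
Iteration 2:
  α = (-6 - (1)·-0.6471) / (5) = -1.0706
  β = (-2 - (0.4)·-1.5800) / (3.4) = -0.4024

-1.0706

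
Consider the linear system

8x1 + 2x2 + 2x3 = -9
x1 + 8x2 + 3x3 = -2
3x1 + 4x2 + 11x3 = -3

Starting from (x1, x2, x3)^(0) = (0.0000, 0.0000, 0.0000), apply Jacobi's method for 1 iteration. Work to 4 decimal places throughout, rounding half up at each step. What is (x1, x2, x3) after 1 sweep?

Iteration 1:
  x1 = (-9 - (2)·0.0000 - (2)·0.0000) / (8) = -1.1250
  x2 = (-2 - (1)·0.0000 - (3)·0.0000) / (8) = -0.2500
  x3 = (-3 - (3)·0.0000 - (4)·0.0000) / (11) = -0.2727

(-1.1250, -0.2500, -0.2727)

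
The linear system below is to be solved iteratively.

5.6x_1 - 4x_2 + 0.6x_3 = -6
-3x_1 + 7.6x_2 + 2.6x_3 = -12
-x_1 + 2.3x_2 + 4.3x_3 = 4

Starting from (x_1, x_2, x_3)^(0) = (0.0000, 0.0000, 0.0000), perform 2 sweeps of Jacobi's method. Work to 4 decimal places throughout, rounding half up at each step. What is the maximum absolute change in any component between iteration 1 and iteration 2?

1.2275

Iteration 1:
  x_1 = (-6 - (-4)·0.0000 - (0.6)·0.0000) / (5.6) = -1.0714
  x_2 = (-12 - (-3)·0.0000 - (2.6)·0.0000) / (7.6) = -1.5789
  x_3 = (4 - (-1)·0.0000 - (2.3)·0.0000) / (4.3) = 0.9302
Iteration 2:
  x_1 = (-6 - (-4)·-1.5789 - (0.6)·0.9302) / (5.6) = -2.2989
  x_2 = (-12 - (-3)·-1.0714 - (2.6)·0.9302) / (7.6) = -2.3201
  x_3 = (4 - (-1)·-1.0714 - (2.3)·-1.5789) / (4.3) = 1.5256
Change: (-1.2275, -0.7412, 0.5954) → max |·| = 1.2275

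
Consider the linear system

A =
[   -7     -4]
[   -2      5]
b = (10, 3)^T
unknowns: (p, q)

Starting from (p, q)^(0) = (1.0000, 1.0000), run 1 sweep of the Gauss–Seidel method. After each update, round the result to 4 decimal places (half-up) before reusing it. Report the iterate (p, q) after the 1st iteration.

Iteration 1:
  p = (10 - (-4)·1.0000) / (-7) = -2.0000
  q = (3 - (-2)·-2.0000) / (5) = -0.2000

(-2.0000, -0.2000)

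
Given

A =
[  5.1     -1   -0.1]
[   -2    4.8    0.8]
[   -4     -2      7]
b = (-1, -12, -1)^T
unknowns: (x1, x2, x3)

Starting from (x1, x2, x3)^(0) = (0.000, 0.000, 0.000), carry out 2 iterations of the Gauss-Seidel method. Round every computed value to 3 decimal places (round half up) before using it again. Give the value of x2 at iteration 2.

-2.635

Iteration 1:
  x1 = (-1 - (-1)·0.000 - (-0.1)·0.000) / (5.1) = -0.196
  x2 = (-12 - (-2)·-0.196 - (0.8)·0.000) / (4.8) = -2.582
  x3 = (-1 - (-4)·-0.196 - (-2)·-2.582) / (7) = -0.993
Iteration 2:
  x1 = (-1 - (-1)·-2.582 - (-0.1)·-0.993) / (5.1) = -0.722
  x2 = (-12 - (-2)·-0.722 - (0.8)·-0.993) / (4.8) = -2.635
  x3 = (-1 - (-4)·-0.722 - (-2)·-2.635) / (7) = -1.308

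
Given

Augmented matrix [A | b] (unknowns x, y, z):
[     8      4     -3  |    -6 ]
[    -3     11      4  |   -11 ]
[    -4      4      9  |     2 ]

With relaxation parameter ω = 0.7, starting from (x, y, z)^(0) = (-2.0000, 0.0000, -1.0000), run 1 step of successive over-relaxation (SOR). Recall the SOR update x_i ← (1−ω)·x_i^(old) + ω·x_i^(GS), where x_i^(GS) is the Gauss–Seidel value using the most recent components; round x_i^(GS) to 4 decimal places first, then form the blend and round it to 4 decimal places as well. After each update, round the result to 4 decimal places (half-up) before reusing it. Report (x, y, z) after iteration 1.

Iteration 1:
  x: GS value = (-6 - (4)·0.0000 - (-3)·-1.0000) / (8) = -1.1250;  x ← (1−ω)·-2.0000 + ω·-1.1250 = -1.3875
  y: GS value = (-11 - (-3)·-1.3875 - (4)·-1.0000) / (11) = -1.0148;  y ← (1−ω)·0.0000 + ω·-1.0148 = -0.7104
  z: GS value = (2 - (-4)·-1.3875 - (4)·-0.7104) / (9) = -0.0787;  z ← (1−ω)·-1.0000 + ω·-0.0787 = -0.3551

(-1.3875, -0.7104, -0.3551)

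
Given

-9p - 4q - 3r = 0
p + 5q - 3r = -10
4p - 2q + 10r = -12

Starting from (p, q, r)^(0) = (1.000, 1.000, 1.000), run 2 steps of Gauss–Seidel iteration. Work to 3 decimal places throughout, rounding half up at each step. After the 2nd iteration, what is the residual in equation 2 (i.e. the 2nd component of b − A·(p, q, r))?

Iteration 1:
  p = (0 - (-4)·1.000 - (-3)·1.000) / (-9) = -0.778
  q = (-10 - (1)·-0.778 - (-3)·1.000) / (5) = -1.244
  r = (-12 - (4)·-0.778 - (-2)·-1.244) / (10) = -1.138
Iteration 2:
  p = (0 - (-4)·-1.244 - (-3)·-1.138) / (-9) = 0.932
  q = (-10 - (1)·0.932 - (-3)·-1.138) / (5) = -2.869
  r = (-12 - (4)·0.932 - (-2)·-2.869) / (10) = -2.147
Residual b − A·x = (-9.529, -3.028, 0.004)

-3.028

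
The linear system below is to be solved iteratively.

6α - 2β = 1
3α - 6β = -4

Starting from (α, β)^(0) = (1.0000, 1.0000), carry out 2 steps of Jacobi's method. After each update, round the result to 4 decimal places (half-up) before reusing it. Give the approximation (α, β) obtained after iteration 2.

Iteration 1:
  α = (1 - (-2)·1.0000) / (6) = 0.5000
  β = (-4 - (3)·1.0000) / (-6) = 1.1667
Iteration 2:
  α = (1 - (-2)·1.1667) / (6) = 0.5556
  β = (-4 - (3)·0.5000) / (-6) = 0.9167

(0.5556, 0.9167)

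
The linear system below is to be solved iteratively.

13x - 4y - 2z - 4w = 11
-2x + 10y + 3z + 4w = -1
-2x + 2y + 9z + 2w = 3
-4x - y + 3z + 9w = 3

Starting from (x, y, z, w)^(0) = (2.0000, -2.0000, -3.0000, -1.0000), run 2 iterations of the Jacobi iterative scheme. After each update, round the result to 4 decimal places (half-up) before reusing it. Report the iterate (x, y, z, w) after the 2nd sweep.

Iteration 1:
  x = (11 - (-4)·-2.0000 - (-2)·-3.0000 - (-4)·-1.0000) / (13) = -0.5385
  y = (-1 - (-2)·2.0000 - (3)·-3.0000 - (4)·-1.0000) / (10) = 1.6000
  z = (3 - (-2)·2.0000 - (2)·-2.0000 - (2)·-1.0000) / (9) = 1.4444
  w = (3 - (-4)·2.0000 - (-1)·-2.0000 - (3)·-3.0000) / (9) = 2.0000
Iteration 2:
  x = (11 - (-4)·1.6000 - (-2)·1.4444 - (-4)·2.0000) / (13) = 2.1761
  y = (-1 - (-2)·-0.5385 - (3)·1.4444 - (4)·2.0000) / (10) = -1.4410
  z = (3 - (-2)·-0.5385 - (2)·1.6000 - (2)·2.0000) / (9) = -0.5863
  w = (3 - (-4)·-0.5385 - (-1)·1.6000 - (3)·1.4444) / (9) = -0.2097

(2.1761, -1.4410, -0.5863, -0.2097)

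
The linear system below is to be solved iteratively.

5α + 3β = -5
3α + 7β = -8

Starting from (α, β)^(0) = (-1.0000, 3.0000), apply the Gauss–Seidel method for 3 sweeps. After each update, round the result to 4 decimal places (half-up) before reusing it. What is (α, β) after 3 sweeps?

Iteration 1:
  α = (-5 - (3)·3.0000) / (5) = -2.8000
  β = (-8 - (3)·-2.8000) / (7) = 0.0571
Iteration 2:
  α = (-5 - (3)·0.0571) / (5) = -1.0343
  β = (-8 - (3)·-1.0343) / (7) = -0.6996
Iteration 3:
  α = (-5 - (3)·-0.6996) / (5) = -0.5802
  β = (-8 - (3)·-0.5802) / (7) = -0.8942

(-0.5802, -0.8942)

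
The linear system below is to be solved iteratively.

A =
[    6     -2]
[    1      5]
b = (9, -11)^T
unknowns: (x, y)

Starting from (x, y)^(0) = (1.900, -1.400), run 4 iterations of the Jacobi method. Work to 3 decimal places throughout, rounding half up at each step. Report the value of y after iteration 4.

-2.340

Iteration 1:
  x = (9 - (-2)·-1.400) / (6) = 1.033
  y = (-11 - (1)·1.900) / (5) = -2.580
Iteration 2:
  x = (9 - (-2)·-2.580) / (6) = 0.640
  y = (-11 - (1)·1.033) / (5) = -2.407
Iteration 3:
  x = (9 - (-2)·-2.407) / (6) = 0.698
  y = (-11 - (1)·0.640) / (5) = -2.328
Iteration 4:
  x = (9 - (-2)·-2.328) / (6) = 0.724
  y = (-11 - (1)·0.698) / (5) = -2.340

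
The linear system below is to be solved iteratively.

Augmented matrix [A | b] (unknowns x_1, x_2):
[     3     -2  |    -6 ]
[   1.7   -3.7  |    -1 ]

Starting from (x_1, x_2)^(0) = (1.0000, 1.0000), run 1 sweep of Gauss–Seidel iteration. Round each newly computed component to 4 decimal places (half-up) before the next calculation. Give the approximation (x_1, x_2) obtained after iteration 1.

Iteration 1:
  x_1 = (-6 - (-2)·1.0000) / (3) = -1.3333
  x_2 = (-1 - (1.7)·-1.3333) / (-3.7) = -0.3423

(-1.3333, -0.3423)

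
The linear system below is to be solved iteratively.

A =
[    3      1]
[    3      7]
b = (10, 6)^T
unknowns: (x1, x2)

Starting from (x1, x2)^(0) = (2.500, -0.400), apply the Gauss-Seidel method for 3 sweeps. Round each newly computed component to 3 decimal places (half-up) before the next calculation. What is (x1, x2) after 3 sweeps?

Iteration 1:
  x1 = (10 - (1)·-0.400) / (3) = 3.467
  x2 = (6 - (3)·3.467) / (7) = -0.629
Iteration 2:
  x1 = (10 - (1)·-0.629) / (3) = 3.543
  x2 = (6 - (3)·3.543) / (7) = -0.661
Iteration 3:
  x1 = (10 - (1)·-0.661) / (3) = 3.554
  x2 = (6 - (3)·3.554) / (7) = -0.666

(3.554, -0.666)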